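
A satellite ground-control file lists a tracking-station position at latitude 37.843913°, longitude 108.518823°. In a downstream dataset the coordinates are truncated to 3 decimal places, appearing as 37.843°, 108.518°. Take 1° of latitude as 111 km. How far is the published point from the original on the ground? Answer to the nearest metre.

The latitude changed by +0.000913° and the longitude by +0.000823°.
North–south shift: 0.000913 × 111000 = 101.343 m.
E–W at 37.843°: 0.000823° × 111000 × cos 37.843° = 0.000823 × 111000 × 0.7897 ≈ 72.141 m.
Combined displacement = (101.343² + 72.141²)^½ ≈ 124.397 m.

124 metres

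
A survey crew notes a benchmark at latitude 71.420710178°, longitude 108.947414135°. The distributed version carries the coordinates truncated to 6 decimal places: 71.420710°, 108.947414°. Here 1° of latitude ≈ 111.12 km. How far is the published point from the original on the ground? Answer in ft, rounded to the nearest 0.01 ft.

0.07 ft

The latitude changed by +0.000000178° and the longitude by +0.000000135°.
North–south shift: 0.000000178 × 111120 = 0.0197794 m.
E–W at 71.4207°: 0.000000135° × 111120 × cos 71.4207° = 0.000000135 × 111120 × 0.3186 ≈ 0.00477963 m.
Hypotenuse of the two orthogonal shifts: √(0.0197794² + 0.00477963²) = 0.0203487 m.
Converting: 0.0203487 m × 3.2808 ft/m ≈ 0.066761 ft.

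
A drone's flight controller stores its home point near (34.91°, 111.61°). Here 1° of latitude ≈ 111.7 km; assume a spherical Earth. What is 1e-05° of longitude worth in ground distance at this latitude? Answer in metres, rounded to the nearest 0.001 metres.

One degree of longitude here spans 111700 × cos 34.91° = 111700 × 0.8201 ≈ 91599.8 m; 1e-05° of that is 0.915998 m.

0.916 metres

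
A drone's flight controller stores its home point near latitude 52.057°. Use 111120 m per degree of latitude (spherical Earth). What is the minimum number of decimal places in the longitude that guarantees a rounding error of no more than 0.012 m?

7

At 52.057° one degree of longitude covers 111120 × cos 52.057° ≈ 111120 × 0.6149 ≈ 68325.2 m.
N decimal places → at most half a unit in the last place, 0.5 × 10⁻ᴺ° = 68325.2/2 × 10⁻ᴺ m.
Need 0.5 × 68325.2 × 10⁻ᴺ ≤ 0.012 → 10⁻ᴺ ≤ 3.513e-07, so N ≥ 6.45.
At 6 places the error can reach 0.0342 m, but 7 places keeps it to 0.00342 m.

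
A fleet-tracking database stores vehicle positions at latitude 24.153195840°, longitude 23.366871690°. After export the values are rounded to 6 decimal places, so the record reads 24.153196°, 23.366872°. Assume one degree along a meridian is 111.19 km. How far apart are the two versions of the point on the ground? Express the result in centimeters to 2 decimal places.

3.61 centimeters

The latitude changed by -0.000000160° and the longitude by -0.000000310°.
North–south shift: -0.000000160 × 111190 = -0.0177904 m.
East–west at this latitude: -0.000000310° × 111190 × cos 24.1532° ≈ -0.000000310 × 101456 = -0.0314513 m.
Hypotenuse of the two orthogonal shifts: √(0.0177904² + 0.0314513²) = 0.0361342 m.
That is 0.0361342 m = 3.6134 cm.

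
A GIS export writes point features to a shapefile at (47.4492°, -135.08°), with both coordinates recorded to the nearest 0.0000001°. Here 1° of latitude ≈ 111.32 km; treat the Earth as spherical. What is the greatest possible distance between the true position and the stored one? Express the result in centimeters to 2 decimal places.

Rounding to 7 decimal places leaves each coordinate within ±5e-08° of the true value.
North–south component: 5e-08° × 111320 = 0.005566 m.
E–W at 47.4492°: 5e-08° × 111320 × cos 47.4492° = 5e-08 × 111320 × 0.6762 ≈ 0.00376397 m.
Combining orthogonally: (0.005566² + 0.00376397²)^½ ≈ 0.00671921 m.
That is 0.00671921 m = 0.67192 cm.

0.67 centimeters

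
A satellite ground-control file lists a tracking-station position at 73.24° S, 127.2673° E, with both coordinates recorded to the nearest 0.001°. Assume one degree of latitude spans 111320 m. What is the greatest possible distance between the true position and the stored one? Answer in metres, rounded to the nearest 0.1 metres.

57.9 metres

Rounding to 3 decimal places leaves each coordinate within ±0.0005° of the true value.
N–S: 0.0005° × 111320 m/° = 55.66 m.
East–west component at 73.24°: 0.0005° × 111320 × cos 73.24° ≈ 0.0005 × 32100.6 ≈ 16.0503 m.
The two errors are perpendicular, so the maximum displacement is √(55.66² + 16.0503²) ≈ 57.928 m.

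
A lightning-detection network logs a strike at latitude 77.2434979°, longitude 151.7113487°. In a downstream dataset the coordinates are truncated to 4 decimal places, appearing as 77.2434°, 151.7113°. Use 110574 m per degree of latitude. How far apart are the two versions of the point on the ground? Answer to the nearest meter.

The latitude changed by +0.0000979° and the longitude by +0.0000487°.
North–south shift: 0.0000979 × 110574 = 10.8252 m.
E–W at 77.2434°: 0.0000487° × 110574 × cos 77.2434° = 0.0000487 × 110574 × 0.2208 ≈ 1.18905 m.
Combined displacement = (10.8252² + 1.18905²)^½ ≈ 10.8903 m.

11 meters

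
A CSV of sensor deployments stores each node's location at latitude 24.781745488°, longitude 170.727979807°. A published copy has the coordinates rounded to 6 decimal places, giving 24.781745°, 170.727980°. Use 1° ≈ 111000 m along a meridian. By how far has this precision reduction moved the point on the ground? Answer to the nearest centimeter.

The latitude changed by +0.000000488° and the longitude by -0.000000193°.
N–S: 0.000000488° × 111000 m/° = 0.054168 m.
E–W at 24.7817°: -0.000000193° × 111000 × cos 24.7817° = -0.000000193 × 111000 × 0.9079 ≈ -0.0194502 m.
Hypotenuse of the two orthogonal shifts: √(0.054168² + 0.0194502²) = 0.0575542 m.
That is 0.0575542 m = 5.7554 cm.

6 centimeters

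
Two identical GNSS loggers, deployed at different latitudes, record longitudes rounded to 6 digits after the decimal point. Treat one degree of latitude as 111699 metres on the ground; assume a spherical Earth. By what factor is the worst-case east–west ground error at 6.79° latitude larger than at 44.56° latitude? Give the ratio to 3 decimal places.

Rounding to 6 decimal places leaves the longitude within ±5e-07° of the true value.
Error at 6.79° = 5e-07° × 111699 × cos 6.79° ≈ 0.055849 × 0.9930 = 0.055458 m.
At 44.56°: 5e-07° × 111699 × cos 44.56° = 5e-07 × 111699 × 0.7125 ≈ 0.039794 m.
Ratio: 0.055458 / 0.039794 = cos 6.79° / cos 44.56° ≈ 1.3936.

1.394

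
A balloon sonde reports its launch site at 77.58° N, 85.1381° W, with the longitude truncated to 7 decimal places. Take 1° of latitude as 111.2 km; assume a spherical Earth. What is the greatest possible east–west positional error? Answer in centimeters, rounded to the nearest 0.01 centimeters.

Truncating at 7 decimal places can drop up to a full unit in the last place, so the longitude may be off by as much as 1e-07°.
At latitude 77.58° a degree of longitude spans 111200 m × cos 77.58° = 111200 × 0.2151 ≈ 23916.5 m.
So at most 1e-07° × 23916.5 ≈ 0.00239165 m east–west.
That is 0.00239165 m = 0.23916 cm.

0.24 centimeters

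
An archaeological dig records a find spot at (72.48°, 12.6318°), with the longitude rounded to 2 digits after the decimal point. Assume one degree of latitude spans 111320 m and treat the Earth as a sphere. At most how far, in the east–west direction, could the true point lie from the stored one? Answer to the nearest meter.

Rounding to 2 decimal places leaves the longitude within ±0.005° of the true value.
Parallels shrink by cos φ, so at 72.48° a degree of longitude is 111320 × 0.3010 ≈ 33511.6 m.
Maximum E–W displacement: 0.005 × 33511.6 = 167.558 m.

168 meters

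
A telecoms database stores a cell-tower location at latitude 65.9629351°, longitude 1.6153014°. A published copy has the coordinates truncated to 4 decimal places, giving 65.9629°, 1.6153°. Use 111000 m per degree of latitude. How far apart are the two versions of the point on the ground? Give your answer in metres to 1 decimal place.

3.9 metres

Δlat = 65.9629351 − 65.9629 = +0.0000351°; Δlon = 1.6153014 − 1.6153 = +0.0000014°.
North–south shift: 0.0000351 × 111000 = 3.8961 m.
East–west at this latitude: 0.0000014° × 111000 × cos 65.9629° ≈ 0.0000014 × 45213.4 = 0.0632988 m.
Combined displacement = (3.8961² + 0.0632988²)^½ ≈ 3.89661 m.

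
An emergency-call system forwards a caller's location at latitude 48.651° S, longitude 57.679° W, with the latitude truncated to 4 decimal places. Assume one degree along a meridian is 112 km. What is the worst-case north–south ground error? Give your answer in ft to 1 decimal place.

Truncating at 4 decimal places can drop up to a full unit in the last place, so the latitude may be off by as much as 0.0001°.
North–south distance: 0.0001° × 112000 m/° = 11.2 m.
In feet: 11.2 m ÷ 0.3048 ≈ 36.745 ft.

36.7 ft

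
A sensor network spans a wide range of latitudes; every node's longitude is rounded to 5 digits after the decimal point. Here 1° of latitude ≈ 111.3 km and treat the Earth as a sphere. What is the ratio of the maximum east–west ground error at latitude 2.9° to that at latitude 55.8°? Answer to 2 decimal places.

1.78

Rounding to 5 decimal places leaves the longitude within ±5e-06° of the true value.
Error at 2.9° = 5e-06° × 111300 × cos 2.9° ≈ 0.5565 × 0.9987 = 0.55579 m.
At 55.8°: 5e-06° × 111300 × cos 55.8° = 5e-06 × 111300 × 0.5621 ≈ 0.3128 m.
The ratio reduces to cos 2.9° / cos 55.8° = 0.9987/0.5621 ≈ 1.7768.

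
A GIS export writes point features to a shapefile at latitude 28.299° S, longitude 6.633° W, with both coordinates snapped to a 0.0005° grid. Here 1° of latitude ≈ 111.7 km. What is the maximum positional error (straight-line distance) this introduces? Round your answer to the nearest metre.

37 metres

With a 0.0005° grid the true value lies within half a step, ±0.0005°/2 = ±0.00025°, of the stored one.
Latitude error → 0.00025 × 111700 = 27.925 m along the meridian.
Longitude error → 0.00025 × 111700 × cos 28.299° = 0.00025 × 111700 × 0.8805 ≈ 24.5876 m.
The two errors are perpendicular, so the maximum displacement is √(27.925² + 24.5876²) ≈ 37.2069 m.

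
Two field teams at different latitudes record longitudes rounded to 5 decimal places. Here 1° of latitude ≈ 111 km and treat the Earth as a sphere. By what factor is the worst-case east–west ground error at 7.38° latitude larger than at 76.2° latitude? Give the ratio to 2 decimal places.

Rounding to 5 decimal places leaves the longitude within ±5e-06° of the true value.
At 7.38°: 5e-06° × 111000 × cos 7.38° = 5e-06 × 111000 × 0.9917 ≈ 0.5504 m.
At 76.2°: 5e-06° × 111000 × cos 76.2° = 5e-06 × 111000 × 0.2385 ≈ 0.13239 m.
Ratio: 0.5504 / 0.13239 = cos 7.38° / cos 76.2° ≈ 4.1576.

4.16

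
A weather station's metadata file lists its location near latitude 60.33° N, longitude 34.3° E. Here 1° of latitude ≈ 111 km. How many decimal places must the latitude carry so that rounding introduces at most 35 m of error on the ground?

One degree of latitude covers 111000 m.
N decimal places → at most half a unit in the last place, 0.5 × 10⁻ᴺ° = 111000/2 × 10⁻ᴺ m.
Setting 55500 × 10⁻ᴺ ≤ 35 gives 10ᴺ ≥ 1586, i.e. N ≥ 3.20.
At 3 places the error can reach 55.5 m, but 4 places keeps it to 5.55 m.

4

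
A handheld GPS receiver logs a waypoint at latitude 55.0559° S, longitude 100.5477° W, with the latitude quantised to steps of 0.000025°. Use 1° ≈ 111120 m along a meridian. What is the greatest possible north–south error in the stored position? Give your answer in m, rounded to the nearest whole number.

With a 0.000025° grid the true value lies within half a step, ±0.000025°/2 = ±1.25e-05°, of the stored one.
So the N–S error is at most 1.25e-05 × 111120 = 1.389 m.

1 m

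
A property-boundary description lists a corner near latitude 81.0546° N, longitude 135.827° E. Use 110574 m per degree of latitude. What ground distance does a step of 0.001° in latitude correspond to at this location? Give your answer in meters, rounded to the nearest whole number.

0.001° × 110574 m/° = 110.574 m.

111 meters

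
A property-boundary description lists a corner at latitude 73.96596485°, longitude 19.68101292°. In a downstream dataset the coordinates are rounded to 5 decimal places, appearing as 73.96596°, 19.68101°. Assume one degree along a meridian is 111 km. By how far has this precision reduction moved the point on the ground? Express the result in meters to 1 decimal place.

The latitude changed by +0.00000485° and the longitude by +0.00000292°.
North–south shift: 0.00000485 × 111000 = 0.53835 m.
E–W at 73.966°: 0.00000292° × 111000 × cos 73.966° = 0.00000292 × 111000 × 0.2762 ≈ 0.0895247 m.
Distance: √(0.53835² + 0.0895247²) ≈ 0.545743 m.

0.5 meters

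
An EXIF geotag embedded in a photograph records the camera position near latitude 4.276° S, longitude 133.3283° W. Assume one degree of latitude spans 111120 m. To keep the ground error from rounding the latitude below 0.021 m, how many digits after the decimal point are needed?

One degree of latitude covers 111120 m.
Rounding to N decimal places gives at most 0.5 × 10⁻ᴺ degrees of error, i.e. 0.5 × 10⁻ᴺ × 111120 m.
Setting 55560 × 10⁻ᴺ ≤ 0.021 gives 10ᴺ ≥ 2.646e+06, i.e. N ≥ 6.42.
At 6 places the error can reach 0.0556 m, but 7 places keeps it to 0.00556 m.

7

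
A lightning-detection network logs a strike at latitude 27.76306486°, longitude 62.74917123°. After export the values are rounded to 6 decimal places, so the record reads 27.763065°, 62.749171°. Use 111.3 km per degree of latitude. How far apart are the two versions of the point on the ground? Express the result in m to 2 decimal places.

0.03 m

Δlat = 27.76306486 − 27.763065 = -0.00000014°; Δlon = 62.74917123 − 62.749171 = +0.00000023°.
N–S: -0.00000014° × 111300 m/° = -0.015582 m.
East–west at this latitude: 0.00000023° × 111300 × cos 27.7631° ≈ 0.00000023 × 98487.3 = 0.0226521 m.
Combined displacement = (0.015582² + 0.0226521²)^½ ≈ 0.0274939 m.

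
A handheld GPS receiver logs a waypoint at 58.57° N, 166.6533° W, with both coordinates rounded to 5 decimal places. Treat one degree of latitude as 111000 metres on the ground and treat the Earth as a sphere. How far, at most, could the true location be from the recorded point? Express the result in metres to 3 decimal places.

0.626 metres

Rounding to 5 decimal places leaves each coordinate within ±5e-06° of the true value.
N–S: 5e-06° × 111000 m/° = 0.555 m.
Longitude error → 5e-06 × 111000 × cos 58.57° = 5e-06 × 111000 × 0.5215 ≈ 0.289408 m.
Combining orthogonally: (0.555² + 0.289408²)^½ ≈ 0.625925 m.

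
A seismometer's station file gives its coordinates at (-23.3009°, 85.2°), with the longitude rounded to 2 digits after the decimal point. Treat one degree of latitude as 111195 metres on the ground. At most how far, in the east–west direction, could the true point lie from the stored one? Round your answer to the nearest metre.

Rounding to 2 decimal places leaves the longitude within ±0.005° of the true value.
Parallels shrink by cos φ, so at 23.3009° a degree of longitude is 111195 × 0.9184 ≈ 102126 m.
Maximum E–W displacement: 0.005 × 102126 = 510.63 m.

511 metres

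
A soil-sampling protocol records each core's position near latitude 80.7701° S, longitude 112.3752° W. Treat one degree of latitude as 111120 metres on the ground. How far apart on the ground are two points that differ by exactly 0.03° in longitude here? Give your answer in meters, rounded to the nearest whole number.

0.03° of longitude at 80.7701° is 0.03 × 111120 × cos 80.7701° ≈ 0.03 × 17823.2 = 534.697 m.

535 meters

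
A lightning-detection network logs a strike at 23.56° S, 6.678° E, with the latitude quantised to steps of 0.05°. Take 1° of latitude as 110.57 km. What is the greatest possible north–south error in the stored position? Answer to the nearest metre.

With a 0.05° grid the true value lies within half a step, ±0.05°/2 = ±0.025°, of the stored one.
So the N–S error is at most 0.025 × 110570 = 2764.25 m.

2764 metres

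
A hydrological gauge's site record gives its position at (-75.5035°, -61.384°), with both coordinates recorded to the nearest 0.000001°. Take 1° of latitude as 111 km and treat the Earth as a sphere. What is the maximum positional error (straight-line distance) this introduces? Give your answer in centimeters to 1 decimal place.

Rounding to 6 decimal places leaves each coordinate within ±5e-07° of the true value.
Latitude error → 5e-07 × 111000 = 0.0555 m along the meridian.
Longitude error → 5e-07 × 111000 × cos 75.5035° = 5e-07 × 111000 × 0.2503 ≈ 0.0138928 m.
Worst case both components are at the extreme and orthogonal: √(0.0555² + 0.0138928²) ≈ 0.0572124 m.
That is 0.0572124 m = 5.7212 cm.

5.7 centimeters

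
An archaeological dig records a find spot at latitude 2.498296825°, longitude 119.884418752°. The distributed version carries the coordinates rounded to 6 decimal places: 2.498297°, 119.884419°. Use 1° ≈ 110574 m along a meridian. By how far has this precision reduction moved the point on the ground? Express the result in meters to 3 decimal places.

Δlat = 2.498296825 − 2.498297 = -0.000000175°; Δlon = 119.884418752 − 119.884419 = -0.000000248°.
N–S: -0.000000175° × 110574 m/° = -0.0193504 m.
E–W at 2.4983°: -0.000000248° × 110574 × cos 2.4983° = -0.000000248 × 110574 × 0.9990 ≈ -0.0273963 m.
Hypotenuse of the two orthogonal shifts: √(0.0193504² + 0.0273963²) = 0.033541 m.

0.034 meters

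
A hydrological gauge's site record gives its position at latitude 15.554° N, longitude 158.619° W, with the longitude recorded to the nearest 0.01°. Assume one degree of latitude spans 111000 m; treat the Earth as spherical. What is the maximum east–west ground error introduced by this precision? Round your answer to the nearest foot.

Rounding to 2 decimal places leaves the longitude within ±0.005° of the true value.
At latitude 15.554° a degree of longitude spans 111000 m × cos 15.554° = 111000 × 0.9634 ≈ 106935 m.
East–west error: 0.005° × 106935 m/° ≈ 534.675 m.
Converting: 534.675 m × 3.2808 ft/m ≈ 1754.2 ft.

1754 feet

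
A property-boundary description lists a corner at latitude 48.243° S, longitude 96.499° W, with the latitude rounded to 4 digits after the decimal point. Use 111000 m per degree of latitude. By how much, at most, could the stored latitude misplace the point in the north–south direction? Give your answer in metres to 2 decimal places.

5.55 metres

Rounding to 4 decimal places leaves the latitude within ±5e-05° of the true value.
So the N–S error is at most 5e-05 × 111000 = 5.55 m.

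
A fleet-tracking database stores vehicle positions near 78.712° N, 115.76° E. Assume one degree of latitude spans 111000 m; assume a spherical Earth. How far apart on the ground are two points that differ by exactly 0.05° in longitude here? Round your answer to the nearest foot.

3564 feet

At 78.712° a degree of longitude is 111000 × cos 78.712° ≈ 21727.2 m, so 0.05° corresponds to 1086.36 m.
In feet: 1086.36 m ÷ 0.3048 ≈ 3564.2 ft.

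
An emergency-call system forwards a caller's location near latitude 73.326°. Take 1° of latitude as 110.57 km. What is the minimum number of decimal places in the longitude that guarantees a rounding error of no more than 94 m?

At 73.326° one degree of longitude covers 110570 × cos 73.326° ≈ 110570 × 0.2869 ≈ 31725.4 m.
N decimal places → at most half a unit in the last place, 0.5 × 10⁻ᴺ° = 31725.4/2 × 10⁻ᴺ m.
Setting 15862.7 × 10⁻ᴺ ≤ 94 gives 10ᴺ ≥ 168.8, i.e. N ≥ 2.23.
At 2 places the error can reach 159 m, but 3 places keeps it to 15.9 m.

3 decimal places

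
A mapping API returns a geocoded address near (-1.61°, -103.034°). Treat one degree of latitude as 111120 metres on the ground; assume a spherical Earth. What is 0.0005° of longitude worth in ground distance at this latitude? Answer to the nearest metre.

56 metres

At 1.61° a degree of longitude is 111120 × cos 1.61° ≈ 111076 m, so 0.0005° corresponds to 55.5381 m.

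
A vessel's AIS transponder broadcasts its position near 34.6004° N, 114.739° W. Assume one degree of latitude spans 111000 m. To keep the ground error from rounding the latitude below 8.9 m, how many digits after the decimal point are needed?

4

One degree of latitude covers 111000 m.
Rounding to N decimal places gives at most 0.5 × 10⁻ᴺ degrees of error, i.e. 0.5 × 10⁻ᴺ × 111000 m.
Need 0.5 × 111000 × 10⁻ᴺ ≤ 8.9 → 10⁻ᴺ ≤ 1.604e-04, so N ≥ 3.79.
At 3 places the error can reach 55.5 m, but 4 places keeps it to 5.55 m.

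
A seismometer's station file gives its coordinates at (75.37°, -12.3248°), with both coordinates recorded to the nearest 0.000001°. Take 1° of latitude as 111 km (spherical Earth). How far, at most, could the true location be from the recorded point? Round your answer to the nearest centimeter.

Rounding to 6 decimal places leaves each coordinate within ±5e-07° of the true value.
Latitude error → 5e-07 × 111000 = 0.0555 m along the meridian.
Longitude error → 5e-07 × 111000 × cos 75.37° = 5e-07 × 111000 × 0.2526 ≈ 0.014018 m.
Combining orthogonally: (0.0555² + 0.014018²)^½ ≈ 0.0572429 m.
That is 0.0572429 m = 5.7243 cm.

6 centimeters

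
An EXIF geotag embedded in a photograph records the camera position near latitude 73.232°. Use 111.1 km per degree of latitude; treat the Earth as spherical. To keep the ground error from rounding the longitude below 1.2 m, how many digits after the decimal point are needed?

5

At 73.232° one degree of longitude covers 111100 × cos 73.232° ≈ 111100 × 0.2885 ≈ 32052 m.
N decimal places → at most half a unit in the last place, 0.5 × 10⁻ᴺ° = 32052/2 × 10⁻ᴺ m.
Need 0.5 × 32052 × 10⁻ᴺ ≤ 1.2 → 10⁻ᴺ ≤ 7.488e-05, so N ≥ 4.13.
At 4 places the error can reach 1.6 m, but 5 places keeps it to 0.16 m.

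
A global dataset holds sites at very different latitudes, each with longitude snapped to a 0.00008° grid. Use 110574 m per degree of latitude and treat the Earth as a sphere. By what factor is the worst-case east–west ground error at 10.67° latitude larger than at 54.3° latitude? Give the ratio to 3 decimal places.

With a 0.00008° grid the true value lies within half a step, ±0.00008°/2 = ±4e-05°, of the stored one.
At 10.67°: 4e-05° × 110574 × cos 10.67° = 4e-05 × 110574 × 0.9827 ≈ 4.3465 m.
Error at 54.3° = 4e-05° × 110574 × cos 54.3° ≈ 4.423 × 0.5835 = 2.581 m.
Ratio: 4.3465 / 2.581 = cos 10.67° / cos 54.3° ≈ 1.6840.

1.684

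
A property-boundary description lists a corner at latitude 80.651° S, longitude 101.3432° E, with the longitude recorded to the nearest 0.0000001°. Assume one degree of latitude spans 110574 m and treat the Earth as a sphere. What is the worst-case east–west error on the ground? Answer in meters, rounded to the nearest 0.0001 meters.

0.0009 meters

Rounding to 7 decimal places leaves the longitude within ±5e-08° of the true value.
At latitude 80.651° a degree of longitude spans 110574 m × cos 80.651° = 110574 × 0.1624 ≈ 17962.5 m.
Maximum E–W displacement: 5e-08 × 17962.5 = 0.000898125 m.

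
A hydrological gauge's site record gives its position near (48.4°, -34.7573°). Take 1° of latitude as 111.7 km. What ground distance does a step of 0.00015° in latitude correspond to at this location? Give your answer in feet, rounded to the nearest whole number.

Along a meridian 0.00015° is 0.00015 × 111700 = 16.755 m.
Converting: 16.755 m × 3.2808 ft/m ≈ 54.97 ft.

55 feet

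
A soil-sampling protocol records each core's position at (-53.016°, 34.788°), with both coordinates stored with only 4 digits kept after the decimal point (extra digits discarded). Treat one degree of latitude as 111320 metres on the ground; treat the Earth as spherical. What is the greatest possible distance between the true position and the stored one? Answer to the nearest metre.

Truncating at 4 decimal places can drop up to a full unit in the last place, so each coordinate may be off by as much as 0.0001°.
Latitude error → 0.0001 × 111320 = 11.132 m along the meridian.
East–west component at 53.016°: 0.0001° × 111320 × cos 53.016° ≈ 0.0001 × 66969.2 ≈ 6.69692 m.
Combining orthogonally: (11.132² + 6.69692²)^½ ≈ 12.9912 m.

13 metres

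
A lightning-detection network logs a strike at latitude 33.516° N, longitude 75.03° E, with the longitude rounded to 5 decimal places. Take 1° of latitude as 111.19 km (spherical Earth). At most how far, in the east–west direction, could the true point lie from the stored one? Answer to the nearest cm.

Rounding to 5 decimal places leaves the longitude within ±5e-06° of the true value.
At latitude 33.516° a degree of longitude spans 111190 m × cos 33.516° = 111190 × 0.8337 ≈ 92702.6 m.
East–west error: 5e-06° × 92702.6 m/° ≈ 0.463513 m.
That is 0.463513 m = 46.351 cm.

46 cm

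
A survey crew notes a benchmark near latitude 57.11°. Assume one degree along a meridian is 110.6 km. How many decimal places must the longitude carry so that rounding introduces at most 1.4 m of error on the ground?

5

At 57.11° one degree of longitude covers 110600 × cos 57.11° ≈ 110600 × 0.5430 ≈ 60058.9 m.
N decimal places → at most half a unit in the last place, 0.5 × 10⁻ᴺ° = 60058.9/2 × 10⁻ᴺ m.
Need 0.5 × 60058.9 × 10⁻ᴺ ≤ 1.4 → 10⁻ᴺ ≤ 4.662e-05, so N ≥ 4.33.
At 4 places the error can reach 3 m, but 5 places keeps it to 0.3 m.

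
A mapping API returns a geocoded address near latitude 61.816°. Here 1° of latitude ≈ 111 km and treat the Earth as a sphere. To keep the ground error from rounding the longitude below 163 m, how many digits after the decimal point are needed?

3 decimal places

At 61.816° one degree of longitude covers 111000 × cos 61.816° ≈ 111000 × 0.4723 ≈ 52425.8 m.
Rounding to N decimal places gives at most 0.5 × 10⁻ᴺ degrees of error, i.e. 0.5 × 10⁻ᴺ × 52425.8 m.
Setting 26212.9 × 10⁻ᴺ ≤ 163 gives 10ᴺ ≥ 160.8, i.e. N ≥ 2.21.
So 3 decimal places suffice (26.2 m); 2 would allow up to 262 m.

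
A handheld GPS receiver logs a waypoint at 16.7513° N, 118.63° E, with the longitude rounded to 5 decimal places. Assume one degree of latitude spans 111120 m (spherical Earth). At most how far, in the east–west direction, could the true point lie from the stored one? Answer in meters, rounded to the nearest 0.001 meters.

0.532 meters

Rounding to 5 decimal places leaves the longitude within ±5e-06° of the true value.
At latitude 16.7513° a degree of longitude spans 111120 m × cos 16.7513° = 111120 × 0.9576 ≈ 106405 m.
So at most 5e-06° × 106405 ≈ 0.532023 m east–west.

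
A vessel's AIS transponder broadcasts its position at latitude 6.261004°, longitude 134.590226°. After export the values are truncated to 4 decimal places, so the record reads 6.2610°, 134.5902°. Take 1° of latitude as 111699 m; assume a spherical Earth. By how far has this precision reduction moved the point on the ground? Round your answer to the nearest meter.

3 meters

Δlat = 6.261004 − 6.2610 = +0.000004°; Δlon = 134.590226 − 134.5902 = +0.000026°.
N–S: 0.000004° × 111699 m/° = 0.446796 m.
East–west at this latitude: 0.000026° × 111699 × cos 6.261° ≈ 0.000026 × 111033 = 2.88685 m.
Hypotenuse of the two orthogonal shifts: √(0.446796² + 2.88685²) = 2.92122 m.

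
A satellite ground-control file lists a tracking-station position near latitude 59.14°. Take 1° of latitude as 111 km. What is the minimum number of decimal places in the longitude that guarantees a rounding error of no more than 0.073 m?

6

At 59.14° one degree of longitude covers 111000 × cos 59.14° ≈ 111000 × 0.5129 ≈ 56936.6 m.
Rounding to N decimal places gives at most 0.5 × 10⁻ᴺ degrees of error, i.e. 0.5 × 10⁻ᴺ × 56936.6 m.
Setting 28468.3 × 10⁻ᴺ ≤ 0.073 gives 10ᴺ ≥ 3.9e+05, i.e. N ≥ 5.59.
At 5 places the error can reach 0.285 m, but 6 places keeps it to 0.0285 m.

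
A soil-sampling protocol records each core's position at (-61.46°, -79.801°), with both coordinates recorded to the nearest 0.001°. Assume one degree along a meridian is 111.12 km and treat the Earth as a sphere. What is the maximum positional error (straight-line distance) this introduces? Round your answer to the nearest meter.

Rounding to 3 decimal places leaves each coordinate within ±0.0005° of the true value.
N–S: 0.0005° × 111120 m/° = 55.56 m.
E–W at 61.46°: 0.0005° × 111120 × cos 61.46° = 0.0005 × 111120 × 0.4778 ≈ 26.545 m.
Combining orthogonally: (55.56² + 26.545²)^½ ≈ 61.5756 m.

62 meters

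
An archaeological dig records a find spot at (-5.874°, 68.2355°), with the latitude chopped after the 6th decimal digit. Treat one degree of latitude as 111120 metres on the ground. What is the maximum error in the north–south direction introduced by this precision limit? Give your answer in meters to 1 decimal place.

0.1 meters

Truncating at 6 decimal places can drop up to a full unit in the last place, so the latitude may be off by as much as 1e-06°.
Along the meridian that is 1e-06° × 111120 m/° = 0.11112 m.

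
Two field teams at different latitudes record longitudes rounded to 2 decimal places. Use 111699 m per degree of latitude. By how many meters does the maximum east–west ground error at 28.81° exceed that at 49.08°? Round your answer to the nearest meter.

124 meters

Rounding to 2 decimal places leaves the longitude within ±0.005° of the true value.
At 28.81°: 0.005° × 111699 × cos 28.81° = 0.005 × 111699 × 0.8762 ≈ 489.37 m.
Error at 49.08° = 0.005° × 111699 × cos 49.08° ≈ 558.5 × 0.6550 = 365.82 m.
So the lower-latitude error exceeds the higher by 489.37 − 365.82 = 123.55 m.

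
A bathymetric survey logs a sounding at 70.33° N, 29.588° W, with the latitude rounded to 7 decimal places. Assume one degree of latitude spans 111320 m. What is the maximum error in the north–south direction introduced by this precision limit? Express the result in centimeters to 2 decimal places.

0.56 centimeters

Rounding to 7 decimal places leaves the latitude within ±5e-08° of the true value.
Along the meridian that is 5e-08° × 111320 m/° = 0.005566 m.
That is 0.005566 m = 0.5566 cm.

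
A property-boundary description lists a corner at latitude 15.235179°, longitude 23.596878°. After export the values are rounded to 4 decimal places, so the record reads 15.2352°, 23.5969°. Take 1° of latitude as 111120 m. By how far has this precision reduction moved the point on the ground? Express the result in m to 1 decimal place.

Δlat = 15.235179 − 15.2352 = -0.000021°; Δlon = 23.596878 − 23.5969 = -0.000022°.
N–S: -0.000021° × 111120 m/° = -2.33352 m.
East–west at this latitude: -0.000022° × 111120 × cos 15.2352° ≈ -0.000022 × 107215 = -2.35872 m.
Combined displacement = (2.33352² + 2.35872²)^½ ≈ 3.31797 m.

3.3 m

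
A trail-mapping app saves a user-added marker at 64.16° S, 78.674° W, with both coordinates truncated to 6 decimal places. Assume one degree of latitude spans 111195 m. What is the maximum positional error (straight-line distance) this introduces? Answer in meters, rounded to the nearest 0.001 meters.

0.121 meters

Truncating at 6 decimal places can drop up to a full unit in the last place, so each coordinate may be off by as much as 1e-06°.
N–S: 1e-06° × 111195 m/° = 0.111195 m.
E–W at 64.16°: 1e-06° × 111195 × cos 64.16° = 1e-06 × 111195 × 0.4359 ≈ 0.0484654 m.
Combining orthogonally: (0.111195² + 0.0484654²)^½ ≈ 0.121298 m.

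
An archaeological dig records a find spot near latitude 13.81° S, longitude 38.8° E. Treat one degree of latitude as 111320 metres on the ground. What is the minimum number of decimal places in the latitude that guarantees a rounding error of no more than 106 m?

One degree of latitude covers 111320 m.
N decimal places → at most half a unit in the last place, 0.5 × 10⁻ᴺ° = 111320/2 × 10⁻ᴺ m.
Setting 55660 × 10⁻ᴺ ≤ 106 gives 10ᴺ ≥ 525.1, i.e. N ≥ 2.72.
N = 2 would give 557 m (too coarse); N = 3 gives 55.7 m ≤ 106 m.

3 decimal places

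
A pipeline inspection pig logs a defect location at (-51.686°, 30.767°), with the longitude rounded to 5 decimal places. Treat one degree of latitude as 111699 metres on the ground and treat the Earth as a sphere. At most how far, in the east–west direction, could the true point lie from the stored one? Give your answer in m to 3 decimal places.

0.346 m

Rounding to 5 decimal places leaves the longitude within ±5e-06° of the true value.
One degree of longitude at 51.686° is 111699 × cos 51.686° ≈ 111699 × 0.6200 = 69250.1 m.
So at most 5e-06° × 69250.1 ≈ 0.346251 m east–west.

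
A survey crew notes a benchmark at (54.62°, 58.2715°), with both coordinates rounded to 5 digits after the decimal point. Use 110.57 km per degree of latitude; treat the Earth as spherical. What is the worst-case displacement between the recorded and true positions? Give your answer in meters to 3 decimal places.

Rounding to 5 decimal places leaves each coordinate within ±5e-06° of the true value.
N–S: 5e-06° × 110570 m/° = 0.55285 m.
East–west component at 54.62°: 5e-06° × 110570 × cos 54.62° ≈ 5e-06 × 64019.7 ≈ 0.320098 m.
The two errors are perpendicular, so the maximum displacement is √(0.55285² + 0.320098²) ≈ 0.638832 m.

0.639 meters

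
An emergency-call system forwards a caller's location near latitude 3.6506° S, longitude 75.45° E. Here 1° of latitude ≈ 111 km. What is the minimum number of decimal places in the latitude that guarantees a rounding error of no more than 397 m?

3 decimal places

One degree of latitude covers 111000 m.
N decimal places → at most half a unit in the last place, 0.5 × 10⁻ᴺ° = 111000/2 × 10⁻ᴺ m.
Need 0.5 × 111000 × 10⁻ᴺ ≤ 397 → 10⁻ᴺ ≤ 7.153e-03, so N ≥ 2.15.
N = 2 would give 555 m (too coarse); N = 3 gives 55.5 m ≤ 397 m.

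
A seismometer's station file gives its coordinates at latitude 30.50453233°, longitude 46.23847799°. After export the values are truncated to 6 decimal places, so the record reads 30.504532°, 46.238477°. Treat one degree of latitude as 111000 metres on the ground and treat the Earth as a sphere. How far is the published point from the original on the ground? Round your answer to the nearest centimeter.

The latitude changed by +0.00000033° and the longitude by +0.00000099°.
North–south shift: 0.00000033 × 111000 = 0.03663 m.
E–W at 30.5045°: 0.00000099° × 111000 × cos 30.5045° = 0.00000099 × 111000 × 0.8616 ≈ 0.09468 m.
Combined displacement = (0.03663² + 0.09468²)^½ ≈ 0.101519 m.
That is 0.101519 m = 10.152 cm.

10 centimeters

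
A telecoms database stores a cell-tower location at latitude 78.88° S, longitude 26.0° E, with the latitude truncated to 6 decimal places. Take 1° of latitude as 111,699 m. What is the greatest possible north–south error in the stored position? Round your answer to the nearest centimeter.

Truncating at 6 decimal places can drop up to a full unit in the last place, so the latitude may be off by as much as 1e-06°.
Along the meridian that is 1e-06° × 111699 m/° = 0.111699 m.
That is 0.111699 m = 11.17 cm.

11 centimeters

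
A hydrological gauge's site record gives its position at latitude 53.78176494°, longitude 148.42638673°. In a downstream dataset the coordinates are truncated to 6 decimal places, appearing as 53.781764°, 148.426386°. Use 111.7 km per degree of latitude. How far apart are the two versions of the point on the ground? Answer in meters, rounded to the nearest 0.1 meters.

Δlat = 53.78176494 − 53.781764 = +0.00000094°; Δlon = 148.42638673 − 148.426386 = +0.00000073°.
North–south shift: 0.00000094 × 111700 = 0.104998 m.
E–W at 53.7818°: 0.00000073° × 111700 × cos 53.7818° = 0.00000073 × 111700 × 0.5909 ≈ 0.0481795 m.
Hypotenuse of the two orthogonal shifts: √(0.104998² + 0.0481795²) = 0.115524 m.

0.1 meters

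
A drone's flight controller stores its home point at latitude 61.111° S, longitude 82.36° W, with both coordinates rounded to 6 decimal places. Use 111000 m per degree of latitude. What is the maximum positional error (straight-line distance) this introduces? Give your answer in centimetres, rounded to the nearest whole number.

6 centimetres

Rounding to 6 decimal places leaves each coordinate within ±5e-07° of the true value.
Latitude error → 5e-07 × 111000 = 0.0555 m along the meridian.
E–W at 61.111°: 5e-07° × 111000 × cos 61.111° = 5e-07 × 111000 × 0.4831 ≈ 0.0268128 m.
The two errors are perpendicular, so the maximum displacement is √(0.0555² + 0.0268128²) ≈ 0.0616375 m.
That is 0.0616375 m = 6.1637 cm.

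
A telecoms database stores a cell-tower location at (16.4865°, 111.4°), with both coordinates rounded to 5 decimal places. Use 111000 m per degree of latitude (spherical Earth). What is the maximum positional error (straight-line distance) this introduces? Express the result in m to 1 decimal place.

Rounding to 5 decimal places leaves each coordinate within ±5e-06° of the true value.
Latitude error → 5e-06 × 111000 = 0.555 m along the meridian.
East–west component at 16.4865°: 5e-06° × 111000 × cos 16.4865° ≈ 5e-06 × 106436 ≈ 0.532182 m.
The two errors are perpendicular, so the maximum displacement is √(0.555² + 0.532182²) ≈ 0.768923 m.

0.8 m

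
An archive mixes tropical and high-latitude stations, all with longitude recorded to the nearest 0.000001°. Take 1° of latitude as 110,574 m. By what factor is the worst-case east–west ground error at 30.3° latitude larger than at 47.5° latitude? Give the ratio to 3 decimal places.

Rounding to 6 decimal places leaves the longitude within ±5e-07° of the true value.
Error at 30.3° = 5e-07° × 110574 × cos 30.3° ≈ 0.055287 × 0.8634 = 0.047735 m.
At 47.5°: 5e-07° × 110574 × cos 47.5° = 5e-07 × 110574 × 0.6756 ≈ 0.037351 m.
Ratio: 0.047735 / 0.037351 = cos 30.3° / cos 47.5° ≈ 1.2780.

1.278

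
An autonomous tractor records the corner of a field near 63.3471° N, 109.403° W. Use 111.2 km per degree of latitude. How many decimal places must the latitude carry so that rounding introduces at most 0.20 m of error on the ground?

One degree of latitude covers 111200 m.
N decimal places → at most half a unit in the last place, 0.5 × 10⁻ᴺ° = 111200/2 × 10⁻ᴺ m.
Need 0.5 × 111200 × 10⁻ᴺ ≤ 0.20 → 10⁻ᴺ ≤ 3.597e-06, so N ≥ 5.44.
At 5 places the error can reach 0.556 m, but 6 places keeps it to 0.0556 m.

6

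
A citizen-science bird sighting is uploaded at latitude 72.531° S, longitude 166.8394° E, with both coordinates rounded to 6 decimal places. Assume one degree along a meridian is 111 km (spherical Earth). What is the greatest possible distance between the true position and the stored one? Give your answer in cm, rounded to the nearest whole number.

6 cm

Rounding to 6 decimal places leaves each coordinate within ±5e-07° of the true value.
N–S: 5e-07° × 111000 m/° = 0.0555 m.
E–W at 72.531°: 5e-07° × 111000 × cos 72.531° = 5e-07 × 111000 × 0.3002 ≈ 0.0166605 m.
Worst case both components are at the extreme and orthogonal: √(0.0555² + 0.0166605²) ≈ 0.0579467 m.
That is 0.0579467 m = 5.7947 cm.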